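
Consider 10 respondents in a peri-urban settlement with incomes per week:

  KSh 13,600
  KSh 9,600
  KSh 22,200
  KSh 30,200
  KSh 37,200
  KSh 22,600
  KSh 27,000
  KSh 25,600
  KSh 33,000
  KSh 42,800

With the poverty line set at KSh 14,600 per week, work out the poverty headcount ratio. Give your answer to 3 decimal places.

0.200

2 of the 10 respondents have income below KSh 14,600.
H = 2/10 = 0.200.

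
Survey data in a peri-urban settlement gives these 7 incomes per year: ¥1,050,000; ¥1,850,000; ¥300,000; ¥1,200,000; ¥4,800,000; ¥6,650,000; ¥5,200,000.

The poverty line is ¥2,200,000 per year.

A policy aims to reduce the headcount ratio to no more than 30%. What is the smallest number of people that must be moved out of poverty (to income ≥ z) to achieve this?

2

4 of the 7 people are poor, so H = 4/7 = 0.571.
A headcount ratio of at most 30% allows at most ⌊0.30 × 7⌋ = 2 poor people.
So at least 4 − 2 = 2 must be lifted.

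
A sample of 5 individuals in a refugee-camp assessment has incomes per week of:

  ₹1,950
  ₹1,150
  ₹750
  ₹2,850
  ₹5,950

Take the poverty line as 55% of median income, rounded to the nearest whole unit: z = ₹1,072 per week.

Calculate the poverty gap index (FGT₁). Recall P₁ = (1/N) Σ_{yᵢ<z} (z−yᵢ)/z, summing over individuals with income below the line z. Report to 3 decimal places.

Below the line: ₹750 (q = 1 of N = 5).
Normalized shortfalls: (1072−750)/1072 = 0.3004.
Σ = 0.300373. Dividing by the full population N = 5 gives P₁ = 0.060.

0.060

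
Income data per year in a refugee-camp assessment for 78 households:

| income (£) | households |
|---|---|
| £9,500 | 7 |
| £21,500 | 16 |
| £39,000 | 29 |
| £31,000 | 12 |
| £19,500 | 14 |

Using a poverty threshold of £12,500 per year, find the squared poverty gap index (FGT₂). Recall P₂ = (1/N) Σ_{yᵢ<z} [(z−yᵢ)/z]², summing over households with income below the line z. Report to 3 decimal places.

Incomes under z: 7×£9,500 (q = 7 of N = 78).
Normalized shortfalls: (12500−9500)/12500 = 0.2400 (×7).
Squared: 0.0576 (×7).
Sum = 0.403200; P₂ = 0.403200 / 78 = 0.005.

0.005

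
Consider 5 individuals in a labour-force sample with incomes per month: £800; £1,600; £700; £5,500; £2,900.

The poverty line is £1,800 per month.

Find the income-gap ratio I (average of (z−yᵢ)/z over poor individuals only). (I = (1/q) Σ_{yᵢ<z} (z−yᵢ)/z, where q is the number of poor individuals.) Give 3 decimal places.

0.426

Below z: £700, £800, £1,600 (q = 3 of N = 5).
Shortfall ratios (z−y)/z: 0.6111, 0.5556, 0.1111; sum = 1.277778.
I averages over the q = 3 poor units only: 1.277778 / 3 = 0.426.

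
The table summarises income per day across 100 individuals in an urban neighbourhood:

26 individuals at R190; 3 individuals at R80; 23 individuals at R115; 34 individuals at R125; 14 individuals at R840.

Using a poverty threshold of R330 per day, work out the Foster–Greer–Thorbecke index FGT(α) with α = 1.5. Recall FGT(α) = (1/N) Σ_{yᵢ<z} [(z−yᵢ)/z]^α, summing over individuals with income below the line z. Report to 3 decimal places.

0.379

Incomes under z: 3×R80, 23×R115, 34×R125, 26×R190 (q = 86 of N = 100).
Shortfall ratios: (330−80)/330 = 0.7576 (×3); (330−115)/330 = 0.6515 (×23); (330−125)/330 = 0.6212 (×34); (330−190)/330 = 0.4242 (×26).
Raised to α = 1.5: 0.65939 (×3); 0.52588 (×23); 0.48962 (×34); 0.27633 (×26).
Sum = 37.904973; FGT(1.5) = 37.904973 / 100 = 0.379.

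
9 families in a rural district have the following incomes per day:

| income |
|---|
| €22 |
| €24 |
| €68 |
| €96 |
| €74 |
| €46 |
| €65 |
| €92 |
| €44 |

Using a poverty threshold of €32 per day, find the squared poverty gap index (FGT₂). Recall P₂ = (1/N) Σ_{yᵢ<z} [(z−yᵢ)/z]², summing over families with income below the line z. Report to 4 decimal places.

0.0178

Poor units: €22, €24 (q = 2 of N = 9).
Shortfall ratios: (32−22)/32 = 0.3125; (32−24)/32 = 0.2500.
Squared: 0.0977; 0.0625.
Sum = 0.160156; P₂ = 0.160156 / 9 = 0.0178.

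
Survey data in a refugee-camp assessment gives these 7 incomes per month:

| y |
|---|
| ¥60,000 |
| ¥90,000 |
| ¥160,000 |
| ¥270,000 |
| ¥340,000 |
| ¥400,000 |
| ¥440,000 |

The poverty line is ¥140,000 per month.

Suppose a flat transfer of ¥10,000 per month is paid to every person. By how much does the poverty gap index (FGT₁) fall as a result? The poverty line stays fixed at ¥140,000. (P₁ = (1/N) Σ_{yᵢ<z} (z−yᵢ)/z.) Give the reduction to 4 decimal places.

Before: below the line — ¥60,000, ¥90,000; poverty gap index (FGT₁) = 0.132653.
After the ¥10,000 transfer: below the line — ¥70,000, ¥100,000; poverty gap index (FGT₁) = 0.112245.
Reduction = 0.132653 − 0.112245 = 0.0204.

0.0204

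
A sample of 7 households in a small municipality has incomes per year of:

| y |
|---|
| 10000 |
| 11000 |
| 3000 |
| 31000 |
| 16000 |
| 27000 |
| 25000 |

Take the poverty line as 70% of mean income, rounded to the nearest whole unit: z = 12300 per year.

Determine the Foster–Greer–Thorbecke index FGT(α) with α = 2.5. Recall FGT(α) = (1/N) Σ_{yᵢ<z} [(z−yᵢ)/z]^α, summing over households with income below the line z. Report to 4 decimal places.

Below z: 3000, 10000, 11000 (q = 3 of N = 7).
Gap ratios (z−y)/z: (12300−3000)/12300 = 0.7561; (12300−10000)/12300 = 0.1870; (12300−11000)/12300 = 0.1057.
Raised to α = 2.5: 0.49710; 0.01512; 0.00363.
Sum = 0.515853; FGT(2.5) = 0.515853 / 7 = 0.0737.

0.0737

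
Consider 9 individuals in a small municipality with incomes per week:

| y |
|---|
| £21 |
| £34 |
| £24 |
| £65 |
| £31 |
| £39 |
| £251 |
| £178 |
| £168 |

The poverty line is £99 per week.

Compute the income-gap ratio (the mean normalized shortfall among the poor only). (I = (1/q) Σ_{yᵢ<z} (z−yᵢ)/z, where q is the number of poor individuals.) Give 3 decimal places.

Incomes under z: £21, £24, £31, £34, £39, £65 (q = 6 of N = 9).
Shortfall ratios (z−y)/z: 0.7879, 0.7576, 0.6869, 0.6566, 0.6061, 0.3434; sum = 3.838384.
I averages over the q = 6 poor units only: 3.838384 / 6 = 0.640.

0.640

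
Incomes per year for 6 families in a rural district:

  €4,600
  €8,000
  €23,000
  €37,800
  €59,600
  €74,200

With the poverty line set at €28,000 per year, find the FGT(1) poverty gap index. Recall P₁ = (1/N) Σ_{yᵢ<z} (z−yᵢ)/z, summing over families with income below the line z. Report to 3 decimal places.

0.288

Below the line: €4,600, €8,000, €23,000 (q = 3 of N = 6).
Relative gaps: (28000−4600)/28000 = 0.8357; (28000−8000)/28000 = 0.7143; (28000−23000)/28000 = 0.1786.
Sum of shortfalls = 1.728571; P₁ averages over all N: 1.728571 / 6 = 0.288.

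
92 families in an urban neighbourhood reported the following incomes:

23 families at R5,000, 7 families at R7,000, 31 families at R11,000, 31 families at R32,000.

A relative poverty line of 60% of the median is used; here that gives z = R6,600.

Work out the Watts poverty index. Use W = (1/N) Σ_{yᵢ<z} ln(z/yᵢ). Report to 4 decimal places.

0.0694

Poor units: 23×R5,000 (q = 23 of N = 92).
ln(z/y) terms: ln(6600/5000) = 0.2776 (×23).
W = 6.385530 / 92 = 0.0694.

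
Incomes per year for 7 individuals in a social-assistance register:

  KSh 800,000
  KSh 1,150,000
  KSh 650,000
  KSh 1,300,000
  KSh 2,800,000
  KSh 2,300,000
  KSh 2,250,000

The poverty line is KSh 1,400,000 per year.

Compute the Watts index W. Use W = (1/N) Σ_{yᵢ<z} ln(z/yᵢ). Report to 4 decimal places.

0.2282

Below the line: KSh 650,000, KSh 800,000, KSh 1,150,000, KSh 1,300,000 (q = 4 of N = 7).
Log shortfalls: ln(1400000/650000) = 0.7673; ln(1400000/800000) = 0.5596; ln(1400000/1150000) = 0.1967; ln(1400000/1300000) = 0.0741.
W = 1.597689 / 7 = 0.2282.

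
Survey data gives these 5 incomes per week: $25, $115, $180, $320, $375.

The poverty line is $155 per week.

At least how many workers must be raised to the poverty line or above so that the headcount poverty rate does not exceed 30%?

2 of the 5 workers are poor, so H = 2/5 = 0.400.
A headcount ratio of at most 30% allows at most ⌊0.30 × 5⌋ = 1 poor workers.
So at least 2 − 1 = 1 must be lifted.

1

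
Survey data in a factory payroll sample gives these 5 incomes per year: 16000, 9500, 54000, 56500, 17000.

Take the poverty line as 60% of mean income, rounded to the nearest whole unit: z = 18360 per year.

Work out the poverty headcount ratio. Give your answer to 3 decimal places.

3 of the 5 individuals have income below 18360.
H = 3/5 = 0.600.

0.600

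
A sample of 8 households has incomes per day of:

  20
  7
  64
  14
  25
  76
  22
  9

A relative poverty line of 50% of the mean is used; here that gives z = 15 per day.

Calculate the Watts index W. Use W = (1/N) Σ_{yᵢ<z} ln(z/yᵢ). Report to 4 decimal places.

0.1677

Below z: 7, 9, 14 (q = 3 of N = 8).
Log gaps: ln(15/7) = 0.7621; ln(15/9) = 0.5108; ln(15/14) = 0.0690.
W = 1.341959 / 8 = 0.1677.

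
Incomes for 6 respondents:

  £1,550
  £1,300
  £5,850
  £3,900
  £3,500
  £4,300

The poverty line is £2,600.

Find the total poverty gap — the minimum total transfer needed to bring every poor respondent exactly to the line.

£2,350

Incomes under z: £1,300, £1,550 (q = 2 of N = 6).
Individual gaps: 2600−1300 = 1300; 2600−1550 = 1050.
Aggregate gap = £2,350.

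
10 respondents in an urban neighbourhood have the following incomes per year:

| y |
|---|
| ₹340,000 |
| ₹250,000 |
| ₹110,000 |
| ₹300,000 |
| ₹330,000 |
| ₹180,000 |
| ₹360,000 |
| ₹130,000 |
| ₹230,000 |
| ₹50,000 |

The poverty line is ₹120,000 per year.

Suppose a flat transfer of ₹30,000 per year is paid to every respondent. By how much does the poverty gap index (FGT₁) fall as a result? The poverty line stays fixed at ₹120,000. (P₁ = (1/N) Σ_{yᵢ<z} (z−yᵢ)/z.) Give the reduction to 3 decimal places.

Before: below the line — ₹50,000, ₹110,000; poverty gap index (FGT₁) = 0.06667.
After the ₹30,000 transfer: below the line — ₹80,000; poverty gap index (FGT₁) = 0.03333.
Reduction = 0.06667 − 0.03333 = 0.033.

0.033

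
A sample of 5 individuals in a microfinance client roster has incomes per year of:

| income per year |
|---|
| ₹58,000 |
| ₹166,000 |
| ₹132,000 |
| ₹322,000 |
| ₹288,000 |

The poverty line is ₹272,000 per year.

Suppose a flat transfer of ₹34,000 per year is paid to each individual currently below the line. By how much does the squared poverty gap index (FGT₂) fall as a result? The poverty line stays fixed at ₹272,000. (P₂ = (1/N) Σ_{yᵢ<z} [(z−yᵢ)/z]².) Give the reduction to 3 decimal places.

Before: below the line — ₹58,000, ₹132,000, ₹166,000; squared poverty gap index (FGT₂) = 0.20716.
After the ₹34,000 transfer: below the line — ₹92,000, ₹166,000, ₹200,000; squared poverty gap index (FGT₂) = 0.13197.
Reduction = 0.20716 − 0.13197 = 0.075.

0.075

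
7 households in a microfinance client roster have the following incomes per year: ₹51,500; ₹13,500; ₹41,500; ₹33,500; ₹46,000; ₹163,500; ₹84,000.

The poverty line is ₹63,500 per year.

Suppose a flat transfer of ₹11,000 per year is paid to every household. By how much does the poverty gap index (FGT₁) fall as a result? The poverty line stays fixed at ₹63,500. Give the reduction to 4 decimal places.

0.1237

Before: below the line — ₹13,500, ₹33,500, ₹41,500, ₹46,000, ₹51,500; poverty gap index (FGT₁) = 0.295838.
After the ₹11,000 transfer: below the line — ₹24,500, ₹44,500, ₹52,500, ₹57,000, ₹62,500; poverty gap index (FGT₁) = 0.172103.
Reduction = 0.295838 − 0.172103 = 0.1237.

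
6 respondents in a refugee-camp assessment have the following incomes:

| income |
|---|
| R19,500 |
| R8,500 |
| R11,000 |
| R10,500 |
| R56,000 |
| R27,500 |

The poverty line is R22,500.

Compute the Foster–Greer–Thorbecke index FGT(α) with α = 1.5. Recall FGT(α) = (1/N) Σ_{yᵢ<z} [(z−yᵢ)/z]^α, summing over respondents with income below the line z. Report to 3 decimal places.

Below the line: R8,500, R10,500, R11,000, R19,500 (q = 4 of N = 6).
Normalized shortfalls: (22500−8500)/22500 = 0.6222; (22500−10500)/22500 = 0.5333; (22500−11000)/22500 = 0.5111; (22500−19500)/22500 = 0.1333.
Raised to α = 1.5: 0.49082; 0.38949; 0.36540; 0.04869.
Sum = 1.294397; FGT(1.5) = 1.294397 / 6 = 0.216.

0.216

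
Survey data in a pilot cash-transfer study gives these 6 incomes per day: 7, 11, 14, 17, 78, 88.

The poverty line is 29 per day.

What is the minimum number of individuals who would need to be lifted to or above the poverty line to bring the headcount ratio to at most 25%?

3

Currently q = 4 of N = 6 are below the line (H = 0.667).
A headcount ratio of at most 25% allows at most ⌊0.25 × 6⌋ = 1 poor individuals.
So at least 4 − 1 = 3 must be lifted.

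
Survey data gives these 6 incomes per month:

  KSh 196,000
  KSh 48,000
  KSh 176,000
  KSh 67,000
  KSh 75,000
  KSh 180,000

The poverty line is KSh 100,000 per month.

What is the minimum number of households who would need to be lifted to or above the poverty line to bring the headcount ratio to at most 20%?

2

Currently q = 3 of N = 6 are below the line (H = 0.500).
A headcount ratio of at most 20% allows at most ⌊0.20 × 6⌋ = 1 poor households.
So at least 3 − 1 = 2 must be lifted.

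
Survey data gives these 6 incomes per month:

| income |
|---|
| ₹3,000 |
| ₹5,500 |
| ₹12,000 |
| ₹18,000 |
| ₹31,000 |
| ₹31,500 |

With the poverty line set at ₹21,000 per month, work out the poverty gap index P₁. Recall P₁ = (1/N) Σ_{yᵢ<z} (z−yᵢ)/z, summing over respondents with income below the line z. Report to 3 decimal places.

0.361

Poor units: ₹3,000, ₹5,500, ₹12,000, ₹18,000 (q = 4 of N = 6).
Relative gaps: (21000−3000)/21000 = 0.8571; (21000−5500)/21000 = 0.7381; (21000−12000)/21000 = 0.4286; (21000−18000)/21000 = 0.1429.
Sum of shortfalls = 2.166667; P₁ averages over all N: 2.166667 / 6 = 0.361.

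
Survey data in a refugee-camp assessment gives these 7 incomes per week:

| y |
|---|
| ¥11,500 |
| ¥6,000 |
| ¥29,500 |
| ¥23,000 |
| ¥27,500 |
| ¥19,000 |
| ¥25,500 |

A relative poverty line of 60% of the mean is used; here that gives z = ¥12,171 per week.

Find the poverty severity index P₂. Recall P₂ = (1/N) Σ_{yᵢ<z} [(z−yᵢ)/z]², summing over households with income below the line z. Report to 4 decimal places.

0.0372

Poor units: ¥6,000, ¥11,500 (q = 2 of N = 7).
Shortfall ratios: (12171−6000)/12171 = 0.5070; (12171−11500)/12171 = 0.0551.
Squared: 0.2571; 0.0030.
Sum = 0.260114; P₂ = 0.260114 / 7 = 0.0372.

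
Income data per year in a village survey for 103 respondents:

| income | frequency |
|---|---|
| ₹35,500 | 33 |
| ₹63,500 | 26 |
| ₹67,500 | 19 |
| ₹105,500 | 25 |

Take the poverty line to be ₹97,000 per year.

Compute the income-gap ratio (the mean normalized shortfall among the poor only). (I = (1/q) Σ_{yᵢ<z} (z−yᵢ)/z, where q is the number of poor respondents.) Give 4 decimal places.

Poor units: 33×₹35,500, 26×₹63,500, 19×₹67,500 (q = 78 of N = 103).
Shortfall ratios (z−y)/z: 0.6340 (×33), 0.3454 (×26), 0.3041 (×19); sum = 35.680412.
The income-gap ratio divides by q (the poor only): 35.680412 / 78 = 0.4574.

0.4574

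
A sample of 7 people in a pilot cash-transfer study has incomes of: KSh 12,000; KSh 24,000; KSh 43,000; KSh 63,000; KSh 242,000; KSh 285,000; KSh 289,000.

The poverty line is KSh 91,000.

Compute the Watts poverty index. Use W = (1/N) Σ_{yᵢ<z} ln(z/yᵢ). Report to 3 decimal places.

Poor units: KSh 12,000, KSh 24,000, KSh 43,000, KSh 63,000 (q = 4 of N = 7).
Log shortfalls: ln(91000/12000) = 2.0260; ln(91000/24000) = 1.3328; ln(91000/43000) = 0.7497; ln(91000/63000) = 0.3677.
W = 4.476143 / 7 = 0.639.

0.639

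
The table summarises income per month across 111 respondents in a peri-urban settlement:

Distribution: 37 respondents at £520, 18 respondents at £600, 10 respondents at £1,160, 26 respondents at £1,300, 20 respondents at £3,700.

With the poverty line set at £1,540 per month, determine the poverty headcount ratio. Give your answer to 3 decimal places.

0.820

91 of the 111 respondents have income below £1,540.
H = 91/111 = 0.820.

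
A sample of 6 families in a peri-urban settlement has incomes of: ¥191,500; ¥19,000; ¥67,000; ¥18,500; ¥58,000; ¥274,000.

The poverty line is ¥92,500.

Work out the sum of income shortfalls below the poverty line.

¥207,500

Poor units: ¥18,500, ¥19,000, ¥58,000, ¥67,000 (q = 4 of N = 6).
Individual gaps: 92500−18500 = 74000; 92500−19000 = 73500; 92500−58000 = 34500; 92500−67000 = 25500.
Aggregate gap = ¥207,500.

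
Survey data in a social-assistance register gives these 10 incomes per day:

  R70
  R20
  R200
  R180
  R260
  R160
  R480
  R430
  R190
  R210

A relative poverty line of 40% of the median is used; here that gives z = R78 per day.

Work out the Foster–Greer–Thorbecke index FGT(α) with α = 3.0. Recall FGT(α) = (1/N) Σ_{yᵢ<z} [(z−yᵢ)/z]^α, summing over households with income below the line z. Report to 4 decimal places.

0.0412

Poor units: R20, R70 (q = 2 of N = 10).
Normalized shortfalls: (78−20)/78 = 0.7436; (78−70)/78 = 0.1026.
Raised to α = 3.0: 0.41115; 0.00108.
Sum = 0.412229; FGT(3.0) = 0.412229 / 10 = 0.0412.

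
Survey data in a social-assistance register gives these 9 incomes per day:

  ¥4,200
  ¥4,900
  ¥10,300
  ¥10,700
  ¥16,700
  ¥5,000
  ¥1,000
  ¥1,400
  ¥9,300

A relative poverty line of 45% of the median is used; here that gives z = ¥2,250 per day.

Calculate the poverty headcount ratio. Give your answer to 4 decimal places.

2 of the 9 people have income below ¥2,250.
H = 2/9 = 0.2222.

0.2222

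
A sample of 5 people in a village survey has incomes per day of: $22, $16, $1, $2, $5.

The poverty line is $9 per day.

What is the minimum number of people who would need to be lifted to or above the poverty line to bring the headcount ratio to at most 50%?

1

Currently q = 3 of N = 5 are below the line (H = 0.600).
A headcount ratio of at most 50% allows at most ⌊0.50 × 5⌋ = 2 poor people.
So at least 3 − 2 = 1 must be lifted.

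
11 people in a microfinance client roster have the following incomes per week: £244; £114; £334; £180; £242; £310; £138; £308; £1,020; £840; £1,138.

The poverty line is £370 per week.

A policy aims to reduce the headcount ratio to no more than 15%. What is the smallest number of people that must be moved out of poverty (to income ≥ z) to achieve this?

7

Currently q = 8 of N = 11 are below the line (H = 0.727).
A headcount ratio of at most 15% allows at most ⌊0.15 × 11⌋ = 1 poor people.
So at least 8 − 1 = 7 must be lifted.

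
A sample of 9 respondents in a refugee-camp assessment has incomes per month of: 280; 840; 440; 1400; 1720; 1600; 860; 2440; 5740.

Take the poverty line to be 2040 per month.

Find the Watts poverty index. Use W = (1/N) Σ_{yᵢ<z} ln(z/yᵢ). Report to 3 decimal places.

0.673

Poor units: 280, 440, 840, 860, 1400, 1600, 1720 (q = 7 of N = 9).
Log gaps: ln(2040/280) = 1.9859; ln(2040/440) = 1.5339; ln(2040/840) = 0.8873; ln(2040/860) = 0.8638; ln(2040/1400) = 0.3765; ln(2040/1600) = 0.2429; ln(2040/1720) = 0.1706.
W = 6.060971 / 9 = 0.673.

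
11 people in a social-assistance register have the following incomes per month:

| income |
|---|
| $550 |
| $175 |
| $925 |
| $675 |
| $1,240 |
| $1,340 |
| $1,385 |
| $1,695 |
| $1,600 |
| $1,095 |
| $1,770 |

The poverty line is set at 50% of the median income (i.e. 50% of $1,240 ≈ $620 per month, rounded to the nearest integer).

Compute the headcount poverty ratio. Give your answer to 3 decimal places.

2 of the 11 people have income below $620.
H = 2/11 = 0.182.

0.182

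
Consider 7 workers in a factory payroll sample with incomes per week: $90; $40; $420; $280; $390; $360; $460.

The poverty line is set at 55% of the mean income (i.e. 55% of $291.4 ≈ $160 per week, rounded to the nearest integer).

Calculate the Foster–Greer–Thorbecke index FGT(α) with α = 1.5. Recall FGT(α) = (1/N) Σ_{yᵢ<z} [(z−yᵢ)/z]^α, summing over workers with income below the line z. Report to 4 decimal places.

Incomes under z: $40, $90 (q = 2 of N = 7).
Normalized shortfalls: (160−40)/160 = 0.7500; (160−90)/160 = 0.4375.
Raised to α = 1.5: 0.64952; 0.28938.
Sum = 0.938898; FGT(1.5) = 0.938898 / 7 = 0.1341.

0.1341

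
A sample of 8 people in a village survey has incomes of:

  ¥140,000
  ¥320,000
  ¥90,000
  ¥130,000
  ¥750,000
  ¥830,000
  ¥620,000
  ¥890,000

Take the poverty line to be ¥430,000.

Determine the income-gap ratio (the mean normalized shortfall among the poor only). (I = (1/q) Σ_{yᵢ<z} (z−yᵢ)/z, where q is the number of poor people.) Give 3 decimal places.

Below z: ¥90,000, ¥130,000, ¥140,000, ¥320,000 (q = 4 of N = 8).
Relative gaps: 0.7907, 0.6977, 0.6744, 0.2558; sum = 2.418605.
The income-gap ratio divides by q (the poor only): 2.418605 / 4 = 0.605.

0.605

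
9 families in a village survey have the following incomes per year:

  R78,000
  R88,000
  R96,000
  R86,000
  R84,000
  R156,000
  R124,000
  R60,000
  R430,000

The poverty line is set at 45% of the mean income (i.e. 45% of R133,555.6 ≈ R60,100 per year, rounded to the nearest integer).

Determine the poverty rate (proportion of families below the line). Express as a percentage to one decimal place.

11.1%

1 of the 9 families have income below R60,100.
H = 1/9 = 11.1%.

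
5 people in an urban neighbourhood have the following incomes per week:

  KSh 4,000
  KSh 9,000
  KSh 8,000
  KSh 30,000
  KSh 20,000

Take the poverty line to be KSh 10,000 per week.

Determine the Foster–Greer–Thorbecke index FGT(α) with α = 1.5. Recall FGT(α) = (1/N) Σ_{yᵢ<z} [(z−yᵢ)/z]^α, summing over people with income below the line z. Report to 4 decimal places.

0.1172

Incomes under z: KSh 4,000, KSh 8,000, KSh 9,000 (q = 3 of N = 5).
Relative gaps: (10000−4000)/10000 = 0.6000; (10000−8000)/10000 = 0.2000; (10000−9000)/10000 = 0.1000.
Raised to α = 1.5: 0.46476; 0.08944; 0.03162.
Sum = 0.585823; FGT(1.5) = 0.585823 / 5 = 0.1172.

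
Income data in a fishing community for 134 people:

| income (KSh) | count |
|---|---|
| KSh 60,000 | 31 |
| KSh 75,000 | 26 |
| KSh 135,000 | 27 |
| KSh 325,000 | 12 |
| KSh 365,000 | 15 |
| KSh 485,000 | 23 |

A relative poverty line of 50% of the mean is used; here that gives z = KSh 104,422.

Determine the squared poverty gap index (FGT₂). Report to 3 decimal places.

Incomes under z: 31×KSh 60,000, 26×KSh 75,000 (q = 57 of N = 134).
Relative gaps: (104422−60000)/104422 = 0.4254 (×31); (104422−75000)/104422 = 0.2818 (×26).
Squared: 0.1810 (×31); 0.0794 (×26).
Sum = 7.674257; P₂ = 7.674257 / 134 = 0.057.

0.057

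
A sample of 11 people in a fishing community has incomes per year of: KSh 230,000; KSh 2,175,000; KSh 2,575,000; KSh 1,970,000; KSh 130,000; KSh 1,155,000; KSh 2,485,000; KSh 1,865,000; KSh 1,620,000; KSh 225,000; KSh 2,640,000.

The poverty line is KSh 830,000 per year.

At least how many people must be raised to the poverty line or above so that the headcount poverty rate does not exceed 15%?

3 of the 11 people are poor, so H = 3/11 = 0.273.
A headcount ratio of at most 15% allows at most ⌊0.15 × 11⌋ = 1 poor people.
So at least 3 − 1 = 2 must be lifted.

2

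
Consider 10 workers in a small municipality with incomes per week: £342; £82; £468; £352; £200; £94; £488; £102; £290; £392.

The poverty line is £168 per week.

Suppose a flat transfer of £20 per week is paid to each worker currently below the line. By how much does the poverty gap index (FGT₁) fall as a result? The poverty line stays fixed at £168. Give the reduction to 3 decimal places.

Before: below the line — £82, £94, £102; poverty gap index (FGT₁) = 0.13452.
After the £20 transfer: below the line — £102, £114, £122; poverty gap index (FGT₁) = 0.09881.
Reduction = 0.13452 − 0.09881 = 0.036.

0.036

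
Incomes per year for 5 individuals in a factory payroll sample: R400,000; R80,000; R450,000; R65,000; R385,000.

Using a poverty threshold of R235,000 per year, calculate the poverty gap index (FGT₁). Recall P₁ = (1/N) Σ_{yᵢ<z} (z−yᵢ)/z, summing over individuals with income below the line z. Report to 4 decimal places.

0.2766

Below z: R65,000, R80,000 (q = 2 of N = 5).
Gap ratios (z−y)/z: (235000−65000)/235000 = 0.7234; (235000−80000)/235000 = 0.6596.
Sum of shortfalls = 1.382979; P₁ averages over all N: 1.382979 / 5 = 0.2766.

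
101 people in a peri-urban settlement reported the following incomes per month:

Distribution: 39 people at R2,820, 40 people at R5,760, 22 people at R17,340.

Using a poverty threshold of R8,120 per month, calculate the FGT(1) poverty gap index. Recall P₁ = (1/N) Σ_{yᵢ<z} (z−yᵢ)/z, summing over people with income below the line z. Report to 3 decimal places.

Below z: 39×R2,820, 40×R5,760 (q = 79 of N = 101).
Normalized shortfalls: (8120−2820)/8120 = 0.6527 (×39); (8120−5760)/8120 = 0.2906 (×40).
Σ = 37.081281. Dividing by the full population N = 101 gives P₁ = 0.367.

0.367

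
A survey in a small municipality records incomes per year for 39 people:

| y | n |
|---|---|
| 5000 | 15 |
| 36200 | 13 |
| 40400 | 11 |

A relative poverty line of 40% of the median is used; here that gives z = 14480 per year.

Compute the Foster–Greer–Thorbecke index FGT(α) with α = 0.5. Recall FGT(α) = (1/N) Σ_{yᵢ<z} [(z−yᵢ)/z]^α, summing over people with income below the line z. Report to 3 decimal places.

Poor units: 15×5000 (q = 15 of N = 39).
Gap ratios (z−y)/z: (14480−5000)/14480 = 0.6547 (×15).
Raised to α = 0.5: 0.80913 (×15).
Sum = 12.136994; FGT(0.5) = 12.136994 / 39 = 0.311.

0.311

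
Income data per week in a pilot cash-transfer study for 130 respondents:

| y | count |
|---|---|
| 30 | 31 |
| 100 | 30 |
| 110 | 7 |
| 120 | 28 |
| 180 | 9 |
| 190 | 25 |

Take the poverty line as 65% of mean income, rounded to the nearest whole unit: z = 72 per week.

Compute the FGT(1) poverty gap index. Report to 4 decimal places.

0.1391

Incomes under z: 31×30 (q = 31 of N = 130).
Gap ratios (z−y)/z: (72−30)/72 = 0.5833 (×31).
Sum of shortfalls = 18.083333; P₁ averages over all N: 18.083333 / 130 = 0.1391.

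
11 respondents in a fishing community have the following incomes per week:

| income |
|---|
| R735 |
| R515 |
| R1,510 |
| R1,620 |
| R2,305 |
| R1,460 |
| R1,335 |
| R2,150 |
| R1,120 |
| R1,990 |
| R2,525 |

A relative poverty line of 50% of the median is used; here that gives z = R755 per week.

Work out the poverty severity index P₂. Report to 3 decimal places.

0.009

Poor units: R515, R735 (q = 2 of N = 11).
Normalized shortfalls: (755−515)/755 = 0.3179; (755−735)/755 = 0.0265.
Squared: 0.1010; 0.0007.
Sum = 0.101750; P₂ = 0.101750 / 11 = 0.009.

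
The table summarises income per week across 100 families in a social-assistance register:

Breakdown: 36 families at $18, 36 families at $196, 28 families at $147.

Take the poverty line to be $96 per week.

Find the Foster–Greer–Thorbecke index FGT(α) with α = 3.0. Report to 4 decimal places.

Poor units: 36×$18 (q = 36 of N = 100).
Relative gaps: (96−18)/96 = 0.8125 (×36).
Raised to α = 3.0: 0.53638 (×36).
Sum = 19.309570; FGT(3.0) = 19.309570 / 100 = 0.1931.

0.1931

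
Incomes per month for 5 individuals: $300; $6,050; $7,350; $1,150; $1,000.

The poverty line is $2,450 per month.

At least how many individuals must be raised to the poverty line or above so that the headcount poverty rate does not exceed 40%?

1

3 of the 5 individuals are poor, so H = 3/5 = 0.600.
A headcount ratio of at most 40% allows at most ⌊0.40 × 5⌋ = 2 poor individuals.
So at least 3 − 2 = 1 must be lifted.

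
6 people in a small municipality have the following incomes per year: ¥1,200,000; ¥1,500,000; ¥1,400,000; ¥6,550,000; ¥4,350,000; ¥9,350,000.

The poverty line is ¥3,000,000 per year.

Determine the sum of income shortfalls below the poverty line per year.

Incomes under z: ¥1,200,000, ¥1,400,000, ¥1,500,000 (q = 3 of N = 6).
Individual gaps: 3000000−1200000 = 1800000; 3000000−1400000 = 1600000; 3000000−1500000 = 1500000.
Aggregate gap = ¥4,900,000.

¥4,900,000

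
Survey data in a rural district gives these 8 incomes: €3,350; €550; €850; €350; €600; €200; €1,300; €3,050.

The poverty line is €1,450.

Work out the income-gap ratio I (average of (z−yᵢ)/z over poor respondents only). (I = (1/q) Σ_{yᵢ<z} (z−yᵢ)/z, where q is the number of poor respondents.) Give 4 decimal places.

0.5575

Below z: €200, €350, €550, €600, €850, €1,300 (q = 6 of N = 8).
Relative gaps: 0.8621, 0.7586, 0.6207, 0.5862, 0.4138, 0.1034; sum = 3.344828.
The income-gap ratio divides by q (the poor only): 3.344828 / 6 = 0.5575.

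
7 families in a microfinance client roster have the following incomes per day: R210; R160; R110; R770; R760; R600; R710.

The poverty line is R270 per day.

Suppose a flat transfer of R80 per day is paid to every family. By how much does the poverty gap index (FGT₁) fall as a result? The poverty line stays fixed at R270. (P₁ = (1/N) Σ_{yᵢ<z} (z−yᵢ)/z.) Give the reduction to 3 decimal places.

0.116

Before: below the line — R110, R160, R210; poverty gap index (FGT₁) = 0.17460.
After the R80 transfer: below the line — R190, R240; poverty gap index (FGT₁) = 0.05820.
Reduction = 0.17460 − 0.05820 = 0.116.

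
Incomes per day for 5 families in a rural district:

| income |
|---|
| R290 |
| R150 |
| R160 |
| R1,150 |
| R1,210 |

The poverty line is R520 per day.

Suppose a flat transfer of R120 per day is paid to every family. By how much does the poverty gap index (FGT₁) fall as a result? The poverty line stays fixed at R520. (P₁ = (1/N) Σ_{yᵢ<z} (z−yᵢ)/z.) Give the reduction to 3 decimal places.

Before: below the line — R150, R160, R290; poverty gap index (FGT₁) = 0.36923.
After the R120 transfer: below the line — R270, R280, R410; poverty gap index (FGT₁) = 0.23077.
Reduction = 0.36923 − 0.23077 = 0.138.

0.138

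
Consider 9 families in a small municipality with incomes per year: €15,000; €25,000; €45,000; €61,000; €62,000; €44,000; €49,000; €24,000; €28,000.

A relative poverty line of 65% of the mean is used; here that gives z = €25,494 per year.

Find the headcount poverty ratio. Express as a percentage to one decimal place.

3 of the 9 families have income below €25,494.
H = 3/9 = 33.3%.

33.3%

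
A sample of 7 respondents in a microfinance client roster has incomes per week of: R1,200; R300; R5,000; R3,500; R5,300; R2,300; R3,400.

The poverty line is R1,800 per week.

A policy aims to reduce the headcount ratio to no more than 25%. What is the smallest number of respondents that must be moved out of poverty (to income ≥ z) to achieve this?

1

Currently q = 2 of N = 7 are below the line (H = 0.286).
A headcount ratio of at most 25% allows at most ⌊0.25 × 7⌋ = 1 poor respondents.
So at least 2 − 1 = 1 must be lifted.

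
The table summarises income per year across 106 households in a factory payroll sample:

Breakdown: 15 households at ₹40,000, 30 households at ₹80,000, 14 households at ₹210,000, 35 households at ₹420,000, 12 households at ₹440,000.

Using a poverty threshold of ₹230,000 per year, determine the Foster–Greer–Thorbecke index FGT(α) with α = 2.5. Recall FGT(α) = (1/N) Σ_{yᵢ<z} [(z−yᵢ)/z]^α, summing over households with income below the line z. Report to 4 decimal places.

Below the line: 15×₹40,000, 30×₹80,000, 14×₹210,000 (q = 59 of N = 106).
Normalized shortfalls: (230000−40000)/230000 = 0.8261 (×15); (230000−80000)/230000 = 0.6522 (×30); (230000−210000)/230000 = 0.0870 (×14).
Raised to α = 2.5: 0.62025 (×15); 0.34349 (×30); 0.00223 (×14).
Sum = 19.639484; FGT(2.5) = 19.639484 / 106 = 0.1853.

0.1853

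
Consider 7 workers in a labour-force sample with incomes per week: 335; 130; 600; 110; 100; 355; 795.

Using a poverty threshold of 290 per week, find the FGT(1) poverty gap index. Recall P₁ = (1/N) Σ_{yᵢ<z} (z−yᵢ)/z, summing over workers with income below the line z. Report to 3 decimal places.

Below the line: 100, 110, 130 (q = 3 of N = 7).
Normalized shortfalls: (290−100)/290 = 0.6552; (290−110)/290 = 0.6207; (290−130)/290 = 0.5517.
Sum of shortfalls = 1.827586; P₁ averages over all N: 1.827586 / 7 = 0.261.

0.261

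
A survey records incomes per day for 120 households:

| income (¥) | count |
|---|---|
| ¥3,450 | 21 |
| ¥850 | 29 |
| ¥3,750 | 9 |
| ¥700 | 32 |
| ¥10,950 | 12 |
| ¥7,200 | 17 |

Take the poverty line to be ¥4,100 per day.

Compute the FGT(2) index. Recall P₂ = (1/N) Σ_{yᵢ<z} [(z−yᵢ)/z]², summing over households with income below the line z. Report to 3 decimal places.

0.340

Incomes under z: 32×¥700, 29×¥850, 21×¥3,450, 9×¥3,750 (q = 91 of N = 120).
Relative gaps: (4100−700)/4100 = 0.8293 (×32); (4100−850)/4100 = 0.7927 (×29); (4100−3450)/4100 = 0.1585 (×21); (4100−3750)/4100 = 0.0854 (×9).
Squared: 0.6877 (×32); 0.6283 (×29); 0.0251 (×21); 0.0073 (×9).
Sum = 40.821386; P₂ = 40.821386 / 120 = 0.340.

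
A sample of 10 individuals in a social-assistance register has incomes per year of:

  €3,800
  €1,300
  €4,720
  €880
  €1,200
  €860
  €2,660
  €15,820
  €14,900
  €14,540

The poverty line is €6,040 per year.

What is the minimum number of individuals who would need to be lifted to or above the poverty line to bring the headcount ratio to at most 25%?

5

7 of the 10 individuals are poor, so H = 7/10 = 0.700.
A headcount ratio of at most 25% allows at most ⌊0.25 × 10⌋ = 2 poor individuals.
So at least 7 − 2 = 5 must be lifted.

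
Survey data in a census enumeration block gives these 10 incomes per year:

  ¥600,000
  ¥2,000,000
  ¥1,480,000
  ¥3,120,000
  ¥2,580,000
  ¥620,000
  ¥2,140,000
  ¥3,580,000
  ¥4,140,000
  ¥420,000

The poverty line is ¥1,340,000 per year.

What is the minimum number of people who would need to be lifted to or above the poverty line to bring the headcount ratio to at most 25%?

1

Currently q = 3 of N = 10 are below the line (H = 0.300).
A headcount ratio of at most 25% allows at most ⌊0.25 × 10⌋ = 2 poor people.
So at least 3 − 2 = 1 must be lifted.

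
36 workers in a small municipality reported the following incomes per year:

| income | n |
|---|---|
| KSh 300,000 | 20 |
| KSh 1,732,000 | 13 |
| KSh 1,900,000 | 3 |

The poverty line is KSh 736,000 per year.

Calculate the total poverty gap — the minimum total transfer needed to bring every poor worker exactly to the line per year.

KSh 8,720,000

Poor units: 20×KSh 300,000 (q = 20 of N = 36).
Individual gaps: 20×(736000−300000) = 8720000.
Aggregate gap = KSh 8,720,000.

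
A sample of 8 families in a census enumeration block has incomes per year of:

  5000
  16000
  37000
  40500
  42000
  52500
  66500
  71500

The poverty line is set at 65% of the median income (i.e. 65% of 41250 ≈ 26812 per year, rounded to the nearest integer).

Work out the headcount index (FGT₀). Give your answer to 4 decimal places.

2 of the 8 families have income below 26812.
H = 2/8 = 0.2500.

0.2500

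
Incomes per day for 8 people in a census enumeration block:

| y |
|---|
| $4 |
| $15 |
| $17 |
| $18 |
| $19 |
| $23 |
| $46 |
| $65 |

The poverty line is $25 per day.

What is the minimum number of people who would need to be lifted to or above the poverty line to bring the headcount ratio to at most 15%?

5

Currently q = 6 of N = 8 are below the line (H = 0.750).
A headcount ratio of at most 15% allows at most ⌊0.15 × 8⌋ = 1 poor people.
So at least 6 − 1 = 5 must be lifted.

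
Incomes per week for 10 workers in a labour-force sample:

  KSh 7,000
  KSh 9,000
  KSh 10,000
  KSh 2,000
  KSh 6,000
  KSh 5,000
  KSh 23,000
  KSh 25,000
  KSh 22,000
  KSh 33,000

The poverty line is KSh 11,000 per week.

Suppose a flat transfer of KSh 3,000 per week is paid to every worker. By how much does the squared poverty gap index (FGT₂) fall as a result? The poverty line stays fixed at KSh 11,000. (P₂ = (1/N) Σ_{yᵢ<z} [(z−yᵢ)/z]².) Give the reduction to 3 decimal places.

0.093

Before: below the line — KSh 2,000, KSh 5,000, KSh 6,000, KSh 7,000, KSh 9,000, KSh 10,000; squared poverty gap index (FGT₂) = 0.13471.
After the KSh 3,000 transfer: below the line — KSh 5,000, KSh 8,000, KSh 9,000, KSh 10,000; squared poverty gap index (FGT₂) = 0.04132.
Reduction = 0.13471 − 0.04132 = 0.093.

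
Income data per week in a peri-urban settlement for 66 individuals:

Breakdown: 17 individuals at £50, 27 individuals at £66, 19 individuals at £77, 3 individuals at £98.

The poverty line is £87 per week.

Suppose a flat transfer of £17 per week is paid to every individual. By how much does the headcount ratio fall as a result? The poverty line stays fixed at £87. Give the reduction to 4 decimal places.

Before: below the line — 17×£50, 27×£66, 19×£77; headcount ratio = 0.954545.
After the £17 transfer: below the line — 17×£67, 27×£83; headcount ratio = 0.666667.
Reduction = 0.954545 − 0.666667 = 0.2879.

0.2879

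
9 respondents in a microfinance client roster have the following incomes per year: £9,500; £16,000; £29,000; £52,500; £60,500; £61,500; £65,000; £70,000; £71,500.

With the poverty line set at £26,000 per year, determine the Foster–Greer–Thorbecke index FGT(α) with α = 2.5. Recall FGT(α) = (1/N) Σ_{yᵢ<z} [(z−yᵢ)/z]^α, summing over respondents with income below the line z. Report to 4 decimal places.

Poor units: £9,500, £16,000 (q = 2 of N = 9).
Gap ratios (z−y)/z: (26000−9500)/26000 = 0.6346; (26000−16000)/26000 = 0.3846.
Raised to α = 2.5: 0.32083; 0.09174.
Sum = 0.412573; FGT(2.5) = 0.412573 / 9 = 0.0458.

0.0458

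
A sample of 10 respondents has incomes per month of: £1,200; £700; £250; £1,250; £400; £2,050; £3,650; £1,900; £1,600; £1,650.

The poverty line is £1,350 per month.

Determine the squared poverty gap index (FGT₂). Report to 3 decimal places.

Incomes under z: £250, £400, £700, £1,200, £1,250 (q = 5 of N = 10).
Normalized shortfalls: (1350−250)/1350 = 0.8148; (1350−400)/1350 = 0.7037; (1350−700)/1350 = 0.4815; (1350−1200)/1350 = 0.1111; (1350−1250)/1350 = 0.0741.
Squared: 0.6639; 0.4952; 0.2318; 0.0123; 0.0055.
Sum = 1.408779; P₂ = 1.408779 / 10 = 0.141.

0.141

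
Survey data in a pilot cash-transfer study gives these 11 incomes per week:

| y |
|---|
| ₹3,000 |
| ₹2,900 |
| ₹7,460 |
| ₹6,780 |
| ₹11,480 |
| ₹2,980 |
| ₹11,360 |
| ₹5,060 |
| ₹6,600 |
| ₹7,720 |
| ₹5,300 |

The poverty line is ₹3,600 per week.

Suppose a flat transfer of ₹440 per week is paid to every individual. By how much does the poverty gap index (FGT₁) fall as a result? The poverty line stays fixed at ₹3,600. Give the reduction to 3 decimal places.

0.033

Before: below the line — ₹2,900, ₹2,980, ₹3,000; poverty gap index (FGT₁) = 0.04848.
After the ₹440 transfer: below the line — ₹3,340, ₹3,420, ₹3,440; poverty gap index (FGT₁) = 0.01515.
Reduction = 0.04848 − 0.01515 = 0.033.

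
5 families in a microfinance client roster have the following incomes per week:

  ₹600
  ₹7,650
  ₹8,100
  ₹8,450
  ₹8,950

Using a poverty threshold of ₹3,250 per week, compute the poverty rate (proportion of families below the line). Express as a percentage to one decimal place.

1 of the 5 families have income below ₹3,250.
H = 1/5 = 20.0%.

20.0%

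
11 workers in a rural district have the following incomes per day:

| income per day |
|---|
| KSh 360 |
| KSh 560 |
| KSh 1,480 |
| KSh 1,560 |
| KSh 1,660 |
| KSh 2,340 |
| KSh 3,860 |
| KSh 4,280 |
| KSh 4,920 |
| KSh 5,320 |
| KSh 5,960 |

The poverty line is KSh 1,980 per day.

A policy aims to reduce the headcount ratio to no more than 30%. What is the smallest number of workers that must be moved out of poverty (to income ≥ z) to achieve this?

2

5 of the 11 workers are poor, so H = 5/11 = 0.455.
A headcount ratio of at most 30% allows at most ⌊0.30 × 11⌋ = 3 poor workers.
So at least 5 − 3 = 2 must be lifted.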